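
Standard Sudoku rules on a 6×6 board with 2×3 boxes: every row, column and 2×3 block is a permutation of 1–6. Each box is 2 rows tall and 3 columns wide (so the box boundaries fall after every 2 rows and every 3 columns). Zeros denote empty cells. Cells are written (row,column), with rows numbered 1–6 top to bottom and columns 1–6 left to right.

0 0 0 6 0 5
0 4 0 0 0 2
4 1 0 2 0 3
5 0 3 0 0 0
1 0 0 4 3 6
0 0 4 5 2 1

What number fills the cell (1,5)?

(2,5) = 1: row 2 has {2,4}; col 5 has {2,3}; box has {2,5,6} → only 1 remains.
(3,3) = 6: row 3 has {1,2,3,4}; col 3 has {3,4}; box has {1,3,4,5} → only 6 remains.
(3,5) = 5: row 3 has {1,2,3,4,6}; col 5 has {1,2,3}; box has {2,3} → only 5 remains.
(4,2) = 2: row 4 has {3,5}; col 2 has {1,4}; box has {1,3,4,5,6} → only 2 remains.
(4,4) = 1: row 4 has {2,3,5}; col 4 has {2,4,5,6}; box has {2,3,5} → only 1 remains.
(4,6) = 4: row 4 has {1,2,3,5}; col 6 has {1,2,3,5,6}; box has {1,2,3,5} → only 4 remains.
(5,2) = 5: row 5 has {1,3,4,6}; col 2 has {1,2,4}; box has {1,4} → only 5 remains.
(5,3) = 2: row 5 has {1,3,4,5,6}; col 3 has {3,4,6}; box has {1,4,5} → only 2 remains.
(1,2) = 3: row 1 has {5,6}; col 2 has {1,2,4,5}; box has {4} → only 3 remains.
(1,3) = 1: row 1 has {3,5,6}; col 3 has {2,3,4,6}; box has {3,4} → only 1 remains.
(1,5) = 4: row 1 has {1,3,5,6}; col 5 has {1,2,3,5}; box has {1,2,5,6} → only 4 remains.

4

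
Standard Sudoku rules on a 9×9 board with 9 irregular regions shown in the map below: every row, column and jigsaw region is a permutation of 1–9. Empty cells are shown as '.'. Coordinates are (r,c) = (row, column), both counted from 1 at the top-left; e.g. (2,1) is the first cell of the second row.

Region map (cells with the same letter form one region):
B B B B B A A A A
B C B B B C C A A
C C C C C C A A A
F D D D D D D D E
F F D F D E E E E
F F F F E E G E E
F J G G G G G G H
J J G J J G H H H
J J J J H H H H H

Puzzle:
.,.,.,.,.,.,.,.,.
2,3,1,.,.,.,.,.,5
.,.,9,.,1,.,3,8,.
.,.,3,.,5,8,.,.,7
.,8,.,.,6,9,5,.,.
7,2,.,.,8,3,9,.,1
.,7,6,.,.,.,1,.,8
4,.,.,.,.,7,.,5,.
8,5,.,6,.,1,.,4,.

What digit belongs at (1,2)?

6

(5,8) = 2: row 5 has {5,6,8,9}; col 8 has {4,5,8}; region has {1,3,5,7,8,9} → only 2 remains.
(5,9) = 4: row 5 has {2,5,6,8,9}; col 9 has {1,5,7,8}; region has {1,2,3,5,7,8,9} → only 4 remains.
(6,8) = 6: row 6 has {1,2,3,7,8,9}; col 8 has {2,4,5,8}; region has {1,2,3,4,5,7,8,9} → only 6 remains.
(7,8) = 3: row 7 has {1,6,7,8}; col 8 has {2,4,5,6,8}; region has {1,6,7,9} → only 3 remains.
(9,3) = 2: row 9 has {1,4,5,6,8}; col 3 has {1,3,6,9}; region has {4,5,6,7,8} → only 2 remains.
(9,7) = 7: row 9 has {1,2,4,5,6,8}; col 7 has {1,3,5,9}; region has {1,4,5,8} → only 7 remains.
(5,3) = 7: row 5 has {2,4,5,6,8,9}; col 3 has {1,2,3,6,9}; region has {3,5,6,8} → only 7 remains.
(8,3) = 8: row 8 has {4,5,7}; col 3 has {1,2,3,6,7,9}; region has {1,3,6,7,9} → only 8 remains.
(1,8) = 1: in row 1, 1 can only go here (every other open cell in that row sees a 1).
(1,4) = 8: in row 1, 8 can only go here (every other open cell in that row sees an 8).
(4,8) = 9: row 4 has {3,5,7,8}; col 8 has {1,2,3,4,5,6,8}; region has {3,5,6,7,8} → only 9 remains.
(2,8) = 7: row 2 has {1,2,3,5}; col 8 has {1,2,3,4,5,6,8,9}; region has {1,3,5,8} → only 7 remains.
(1,5) = 7: in row 1, 7 can only go here (every other open cell in that row sees a 7).
(1,1) = 3: in row 1, 3 can only go here (every other open cell in that row sees a 3).
(5,1) = 1: row 5 has {2,4,5,6,7,8,9}; col 1 has {2,3,4,7,8}; region has {2,7,8} → only 1 remains.
(5,4) = 3: row 5 has {1,2,4,5,6,7,8,9}; col 4 has {6,8}; region has {1,2,7,8} → only 3 remains.
(4,1) = 6: row 4 has {3,5,7,8,9}; col 1 has {1,2,3,4,7,8}; region has {1,2,3,7,8} → only 6 remains.
(3,1) = 5: row 3 has {1,3,8,9}; col 1 has {1,2,3,4,6,7,8}; region has {1,3,9} → only 5 remains.
(7,1) = 9: row 7 has {1,3,6,7,8}; col 1 has {1,2,3,4,5,6,7,8}; region has {1,2,3,6,7,8} → only 9 remains.
(1,3) = 5: in row 1, 5 can only go here (every other open cell in that row sees a 5).
(6,3) = 4: row 6 has {1,2,3,6,7,8,9}; col 3 has {1,2,3,5,6,7,8,9}; region has {1,2,3,6,7,8,9} → only 4 remains.
(6,4) = 5: row 6 has {1,2,3,4,6,7,8,9}; col 4 has {3,6,8}; region has {1,2,3,4,6,7,8,9} → only 5 remains.
(2,7) = 8: in row 2, 8 can only go here (every other open cell in that row sees an 8).
(2,6) = 6: in row 2, 6 can only go here (every other open cell in that row sees a 6).
(3,2) = 4: row 3 has {1,3,5,8,9}; col 2 has {2,3,5,7,8}; region has {1,3,5,6,8,9} → only 4 remains.
(3,6) = 2: row 3 has {1,3,4,5,8,9}; col 6 has {1,3,6,7,8,9}; region has {1,3,4,5,6,8,9} → only 2 remains.
(3,9) = 6: row 3 has {1,2,3,4,5,8,9}; col 9 has {1,4,5,7,8}; region has {1,3,5,7,8} → only 6 remains.
(4,2) = 1: row 4 has {3,5,6,7,8,9}; col 2 has {2,3,4,5,7,8}; region has {3,5,6,7,8,9} → only 1 remains.
(8,2) = 9: row 8 has {4,5,7,8}; col 2 has {1,2,3,4,5,7,8}; region has {2,4,5,6,7,8} → only 9 remains.
(8,4) = 1: row 8 has {4,5,7,8,9}; col 4 has {3,5,6,8}; region has {2,4,5,6,7,8,9} → only 1 remains.
(8,5) = 3: row 8 has {1,4,5,7,8,9}; col 5 has {1,5,6,7,8}; region has {1,2,4,5,6,7,8,9} → only 3 remains.
(8,9) = 2: row 8 has {1,3,4,5,7,8,9}; col 9 has {1,4,5,6,7,8}; region has {1,4,5,7,8} → only 2 remains.
(9,5) = 9: row 9 has {1,2,4,5,6,7,8}; col 5 has {1,3,5,6,7,8}; region has {1,2,4,5,7,8} → only 9 remains.
(9,9) = 3: row 9 has {1,2,4,5,6,7,8,9}; col 9 has {1,2,4,5,6,7,8}; region has {1,2,4,5,7,8,9} → only 3 remains.
(1,2) = 6: row 1 has {1,3,5,7,8}; col 2 has {1,2,3,4,5,7,8,9}; region has {1,2,3,5,7,8} → only 6 remains.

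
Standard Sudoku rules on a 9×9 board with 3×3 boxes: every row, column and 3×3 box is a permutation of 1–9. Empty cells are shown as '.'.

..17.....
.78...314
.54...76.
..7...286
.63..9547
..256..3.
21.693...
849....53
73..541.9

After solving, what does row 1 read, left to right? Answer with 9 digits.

row 2, column 5 = 2: row 2 has {1,3,4,7,8}; col 5 has {5,6,9}; box has {7} → only 2 remains.
row 4, column 2 = 9: row 4 has {2,6,7,8}; col 2 has {1,3,4,5,6,7}; box has {2,3,6,7} → only 9 remains.
row 4, column 6 = 1: row 4 has {2,6,7,8,9}; col 6 has {3,4,9}; box has {5,6,9} → only 1 remains.
row 5, column 1 = 1: row 5 has {3,4,5,6,7,9}; col 1 has {2,7,8}; box has {2,3,6,7,9} → only 1 remains.
row 5, column 5 = 8: row 5 has {1,3,4,5,6,7,9}; col 5 has {2,5,6,9}; box has {1,5,6,9} → only 8 remains.
row 6, column 1 = 4: row 6 has {2,3,5,6}; col 1 has {1,2,7,8}; box has {1,2,3,6,7,9} → only 4 remains.
row 6, column 2 = 8: row 6 has {2,3,4,5,6}; col 2 has {1,3,4,5,6,7,9}; box has {1,2,3,4,6,7,9} → only 8 remains.
row 6, column 6 = 7: row 6 has {2,3,4,5,6,8}; col 6 has {1,3,4,9}; box has {1,5,6,8,9} → only 7 remains.
row 6, column 7 = 9: row 6 has {2,3,4,5,6,7,8}; col 7 has {1,2,3,5,7}; box has {2,3,4,5,6,7,8} → only 9 remains.
row 6, column 9 = 1: row 6 has {2,3,4,5,6,7,8,9}; col 9 has {3,4,6,7,9}; box has {2,3,4,5,6,7,8,9} → only 1 remains.
row 7, column 3 = 5: row 7 has {1,2,3,6,9}; col 3 has {1,2,3,4,7,8,9}; box has {1,2,3,4,7,8,9} → only 5 remains.
row 7, column 8 = 7: row 7 has {1,2,3,5,6,9}; col 8 has {1,3,4,5,6,8}; box has {1,3,5,9} → only 7 remains.
row 7, column 9 = 8: row 7 has {1,2,3,5,6,7,9}; col 9 has {1,3,4,6,7,9}; box has {1,3,5,7,9} → only 8 remains.
row 8, column 6 = 2: row 8 has {3,4,5,8,9}; col 6 has {1,3,4,7,9}; box has {3,4,5,6,9} → only 2 remains.
row 8, column 7 = 6: row 8 has {2,3,4,5,8,9}; col 7 has {1,2,3,5,7,9}; box has {1,3,5,7,8,9} → only 6 remains.
row 9, column 3 = 6: row 9 has {1,3,4,5,7,9}; col 3 has {1,2,3,4,5,7,8,9}; box has {1,2,3,4,5,7,8,9} → only 6 remains.
row 9, column 4 = 8: row 9 has {1,3,4,5,6,7,9}; col 4 has {5,6,7}; box has {2,3,4,5,6,9} → only 8 remains.
row 9, column 8 = 2: row 9 has {1,3,4,5,6,7,8,9}; col 8 has {1,3,4,5,6,7,8}; box has {1,3,5,6,7,8,9} → only 2 remains.
row 1, column 2 = 2: row 1 has {1,7}; col 2 has {1,3,4,5,6,7,8,9}; box has {1,4,5,7,8} → only 2 remains.
row 1, column 7 = 8: row 1 has {1,2,7}; col 7 has {1,2,3,5,6,7,9}; box has {1,3,4,6,7} → only 8 remains.
row 1, column 8 = 9: row 1 has {1,2,7,8}; col 8 has {1,2,3,4,5,6,7,8}; box has {1,3,4,6,7,8} → only 9 remains.
row 1, column 9 = 5: row 1 has {1,2,7,8,9}; col 9 has {1,3,4,6,7,8,9}; box has {1,3,4,6,7,8,9} → only 5 remains.
row 2, column 4 = 9: row 2 has {1,2,3,4,7,8}; col 4 has {5,6,7,8}; box has {2,7} → only 9 remains.
row 3, column 6 = 8: row 3 has {4,5,6,7}; col 6 has {1,2,3,4,7,9}; box has {2,7,9} → only 8 remains.
row 3, column 9 = 2: row 3 has {4,5,6,7,8}; col 9 has {1,3,4,5,6,7,8,9}; box has {1,3,4,5,6,7,8,9} → only 2 remains.
row 4, column 1 = 5: row 4 has {1,2,6,7,8,9}; col 1 has {1,2,4,7,8}; box has {1,2,3,4,6,7,8,9} → only 5 remains.
row 5, column 4 = 2: row 5 has {1,3,4,5,6,7,8,9}; col 4 has {5,6,7,8,9}; box has {1,5,6,7,8,9} → only 2 remains.
row 7, column 7 = 4: row 7 has {1,2,3,5,6,7,8,9}; col 7 has {1,2,3,5,6,7,8,9}; box has {1,2,3,5,6,7,8,9} → only 4 remains.
row 8, column 4 = 1: row 8 has {2,3,4,5,6,8,9}; col 4 has {2,5,6,7,8,9}; box has {2,3,4,5,6,8,9} → only 1 remains.
row 8, column 5 = 7: row 8 has {1,2,3,4,5,6,8,9}; col 5 has {2,5,6,8,9}; box has {1,2,3,4,5,6,8,9} → only 7 remains.
row 1, column 6 = 6: row 1 has {1,2,5,7,8,9}; col 6 has {1,2,3,4,7,8,9}; box has {2,7,8,9} → only 6 remains.
row 2, column 1 = 6: row 2 has {1,2,3,4,7,8,9}; col 1 has {1,2,4,5,7,8}; box has {1,2,4,5,7,8} → only 6 remains.
row 2, column 6 = 5: row 2 has {1,2,3,4,6,7,8,9}; col 6 has {1,2,3,4,6,7,8,9}; box has {2,6,7,8,9} → only 5 remains.
row 3, column 4 = 3: row 3 has {2,4,5,6,7,8}; col 4 has {1,2,5,6,7,8,9}; box has {2,5,6,7,8,9} → only 3 remains.
row 3, column 5 = 1: row 3 has {2,3,4,5,6,7,8}; col 5 has {2,5,6,7,8,9}; box has {2,3,5,6,7,8,9} → only 1 remains.
row 4, column 4 = 4: row 4 has {1,2,5,6,7,8,9}; col 4 has {1,2,3,5,6,7,8,9}; box has {1,2,5,6,7,8,9} → only 4 remains.
row 4, column 5 = 3: row 4 has {1,2,4,5,6,7,8,9}; col 5 has {1,2,5,6,7,8,9}; box has {1,2,4,5,6,7,8,9} → only 3 remains.
row 1, column 1 = 3: row 1 has {1,2,5,6,7,8,9}; col 1 has {1,2,4,5,6,7,8}; box has {1,2,4,5,6,7,8} → only 3 remains.
row 1, column 5 = 4: row 1 has {1,2,3,5,6,7,8,9}; col 5 has {1,2,3,5,6,7,8,9}; box has {1,2,3,5,6,7,8,9} → only 4 remains.

321746895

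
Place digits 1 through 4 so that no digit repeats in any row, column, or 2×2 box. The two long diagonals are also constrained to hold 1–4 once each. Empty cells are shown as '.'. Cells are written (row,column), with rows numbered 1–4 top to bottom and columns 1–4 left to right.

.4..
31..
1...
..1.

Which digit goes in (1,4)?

1

(1,1) = 2: row 1 has {4}; col 1 has {1,3}; box has {1,3,4}; main diagonal has {1} → only 2 remains.
(1,3) = 3: row 1 has {2,4}; col 3 has {1}; box has {} → only 3 remains.
(1,4) = 1: row 1 has {2,3,4}; col 4 has {}; box has {3}; anti-diagonal has {} → only 1 remains.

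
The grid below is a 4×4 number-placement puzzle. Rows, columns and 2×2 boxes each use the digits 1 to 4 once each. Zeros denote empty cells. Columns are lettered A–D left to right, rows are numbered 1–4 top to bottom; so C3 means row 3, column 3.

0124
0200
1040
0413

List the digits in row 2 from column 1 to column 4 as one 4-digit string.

A1 = 3 (sole candidate).
A2 = 4: row 2 has {2}; col 1 has {1,3}; box has {1,2,3} → only 4 remains.
C2 = 3: row 2 has {2,4}; col 3 has {1,2,4}; box has {2,4} → only 3 remains.
D2 = 1: row 2 has {2,3,4}; col 4 has {3,4}; box has {2,3,4} → only 1 remains.

4231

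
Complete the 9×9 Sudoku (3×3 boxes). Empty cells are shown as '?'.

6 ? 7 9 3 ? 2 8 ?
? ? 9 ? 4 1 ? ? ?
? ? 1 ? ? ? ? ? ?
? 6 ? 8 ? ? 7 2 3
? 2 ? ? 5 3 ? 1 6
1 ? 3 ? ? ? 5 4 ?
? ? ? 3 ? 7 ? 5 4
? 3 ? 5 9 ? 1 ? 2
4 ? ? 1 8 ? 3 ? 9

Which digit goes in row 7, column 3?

row 1, column 6 = 5 (sole candidate).
row 1, column 9 = 1 (sole candidate).
row 2, column 7 = 6 (sole candidate).
row 4, column 5 = 1 (sole candidate).
row 6, column 9 = 8 (sole candidate).
row 7, column 7 = 8 (sole candidate).
row 1, column 2 = 4 (sole candidate).
row 5, column 7 = 9 (sole candidate).
row 3, column 7 = 4 (sole candidate).
row 3, column 8 = 9 (hidden single in row 3).
row 3, column 1 = 3 (hidden single in row 3).
row 2, column 8 = 3 (hidden single in row 2).
row 7, column 2 = 1 (hidden single in row 7).
row 7, column 1 = 9 (hidden single in row 7).
row 4, column 1 = 5 (sole candidate).
row 4, column 3 = 4 (sole candidate).
row 4, column 6 = 9 (sole candidate).
row 5, column 3 = 8 (sole candidate).
row 8, column 3 = 6 (sole candidate).
row 8, column 6 = 4 (sole candidate).
row 8, column 8 = 7 (sole candidate).
row 9, column 8 = 6 (sole candidate).
row 5, column 1 = 7 (sole candidate).
row 5, column 4 = 4 (sole candidate).
row 6, column 2 = 9 (sole candidate).
row 7, column 3 = 2: row 7 has {1,3,4,5,7,8,9}; col 3 has {1,3,4,6,7,8,9}; box has {1,3,4,6,9} → only 2 remains.

2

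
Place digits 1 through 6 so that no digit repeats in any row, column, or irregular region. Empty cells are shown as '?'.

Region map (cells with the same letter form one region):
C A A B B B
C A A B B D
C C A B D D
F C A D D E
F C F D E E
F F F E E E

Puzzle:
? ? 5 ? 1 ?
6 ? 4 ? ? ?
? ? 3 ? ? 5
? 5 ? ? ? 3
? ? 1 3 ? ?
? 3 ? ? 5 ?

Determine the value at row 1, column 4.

row 1, column 1 = 3: in row 1, 3 can only go here (every other open cell in that row sees a 3).
row 2, column 5 = 3: in row 2, 3 can only go here (every other open cell in that row sees a 3).
row 2, column 4 = 5: in row 2, 5 can only go here (every other open cell in that row sees a 5).
row 4, column 4 = 1: in row 4, 1 can only go here (every other open cell in that row sees a 1).
row 2, column 6 = 2: row 2 has {3,4,5,6}; col 6 has {3,5}; region has {1,3,5} → only 2 remains.
row 2, column 2 = 1: row 2 has {2,3,4,5,6}; col 2 has {3,5}; region has {3,4,5} → only 1 remains.
row 3, column 1 = 1: in row 3, 1 can only go here (every other open cell in that row sees a 1).
row 5, column 1 = 5: in row 5, 5 can only go here (every other open cell in that row sees a 5).
row 6, column 6 = 1: in row 6, 1 can only go here (every other open cell in that row sees a 1).
row 1, column 2 = 6: in column 2, 6 can only go here (every other open cell in that column sees a 6).
row 1, column 6 = 4: row 1 has {1,3,5,6}; col 6 has {1,2,3,5}; region has {1,3,5} → only 4 remains.
row 4, column 3 = 2: row 4 has {1,3,5}; col 3 has {1,3,4,5}; region has {1,3,4,5,6} → only 2 remains.
row 5, column 6 = 6: row 5 has {1,3,5}; col 6 has {1,2,3,4,5}; region has {1,3,5} → only 6 remains.
row 6, column 3 = 6: row 6 has {1,3,5}; col 3 has {1,2,3,4,5}; region has {1,3,5} → only 6 remains.
row 1, column 4 = 2: row 1 has {1,3,4,5,6}; col 4 has {1,3,5}; region has {1,3,4,5} → only 2 remains.

2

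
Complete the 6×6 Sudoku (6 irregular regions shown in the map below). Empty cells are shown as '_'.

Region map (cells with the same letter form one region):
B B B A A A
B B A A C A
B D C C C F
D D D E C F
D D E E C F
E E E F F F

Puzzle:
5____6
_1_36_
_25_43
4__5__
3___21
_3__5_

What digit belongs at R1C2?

4

R1C2 = 4: row 1 has {5,6}; col 2 has {1,2,3}; region has {1,5} → only 4 remains.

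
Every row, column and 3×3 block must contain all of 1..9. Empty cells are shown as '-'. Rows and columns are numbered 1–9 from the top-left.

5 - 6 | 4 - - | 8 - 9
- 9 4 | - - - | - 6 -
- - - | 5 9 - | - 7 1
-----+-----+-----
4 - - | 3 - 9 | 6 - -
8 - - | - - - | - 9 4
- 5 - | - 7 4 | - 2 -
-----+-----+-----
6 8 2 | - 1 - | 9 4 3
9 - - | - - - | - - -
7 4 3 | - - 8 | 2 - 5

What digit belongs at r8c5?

r1c8 = 3 (sole candidate).
r2c7 = 5 (sole candidate).
r2c9 = 2 (sole candidate).
r3c3 = 8 (sole candidate).
r3c7 = 4 (sole candidate).
r6c9 = 8 (sole candidate).
r7c4 = 7 (sole candidate).
r7c6 = 5 (sole candidate).
r8c2 = 1 (sole candidate).
r8c3 = 5 (sole candidate).
r8c7 = 7 (sole candidate).
r8c8 = 8 (sole candidate).
r8c9 = 6 (sole candidate).
r9c5 = 6 (sole candidate).
r9c8 = 1 (sole candidate).
r1c5 = 2 (sole candidate).
r4c8 = 5 (sole candidate).
r4c9 = 7 (sole candidate).
r5c5 = 5 (sole candidate).
r8c4 = 2 (sole candidate).
r8c6 = 3 (sole candidate).
r9c4 = 9 (sole candidate).
r1c2 = 7 (sole candidate).
r1c6 = 1 (sole candidate).
r2c4 = 8 (sole candidate).
r2c5 = 3 (sole candidate).
r2c6 = 7 (sole candidate).
r3c6 = 6 (sole candidate).
r4c2 = 2 (sole candidate).
r4c3 = 1 (sole candidate).
r4c5 = 8 (sole candidate).
r5c3 = 7 (sole candidate).
r5c6 = 2 (sole candidate).
r6c1 = 3 (sole candidate).
r6c3 = 9 (sole candidate).
r6c7 = 1 (sole candidate).
r8c5 = 4: row 8 has {1,2,3,5,6,7,8,9}; col 5 has {1,2,3,5,6,7,8,9}; box has {1,2,3,5,6,7,8,9} → only 4 remains.

4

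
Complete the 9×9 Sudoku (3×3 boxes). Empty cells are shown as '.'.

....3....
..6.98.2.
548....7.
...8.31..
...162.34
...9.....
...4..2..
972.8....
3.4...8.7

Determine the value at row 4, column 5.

7

row 2, column 7 = 4: in row 2, 4 can only go here (every other open cell in that row sees a 4).
row 1, column 6 = 4: in row 1, 4 can only go here (every other open cell in that row sees a 4).
row 7, column 9 = 3: in row 7, 3 can only go here (every other open cell in that row sees a 3).
row 2, column 2 = 3: in row 2, 3 can only go here (every other open cell in that row sees a 3).
row 3, column 7 = 3: in row 3, 3 can only go here (every other open cell in that row sees a 3).
row 3, column 9 = 9: in row 3, 9 can only go here (every other open cell in that row sees a 9).
row 6, column 3 = 3: in row 6, 3 can only go here (every other open cell in that row sees a 3).
row 8, column 4 = 3: in row 8, 3 can only go here (every other open cell in that row sees a 3).
row 8, column 8 = 4: in row 8, 4 can only go here (every other open cell in that row sees a 4).
row 5, column 7 = 9: in column 7, 9 can only go here (every other open cell in that column sees a 9).
row 6, column 7 = 7: in column 7, 7 can only go here (every other open cell in that column sees a 7).
row 6, column 6 = 5: row 6 has {3,7,9}; col 6 has {2,3,4,8}; box has {1,2,3,6,8,9} → only 5 remains.
row 6, column 5 = 4: row 6 has {3,5,7,9}; col 5 has {3,6,8,9}; box has {1,2,3,5,6,8,9} → only 4 remains.
row 4, column 5 = 7: row 4 has {1,3,8}; col 5 has {3,4,6,8,9}; box has {1,2,3,4,5,6,8,9} → only 7 remains.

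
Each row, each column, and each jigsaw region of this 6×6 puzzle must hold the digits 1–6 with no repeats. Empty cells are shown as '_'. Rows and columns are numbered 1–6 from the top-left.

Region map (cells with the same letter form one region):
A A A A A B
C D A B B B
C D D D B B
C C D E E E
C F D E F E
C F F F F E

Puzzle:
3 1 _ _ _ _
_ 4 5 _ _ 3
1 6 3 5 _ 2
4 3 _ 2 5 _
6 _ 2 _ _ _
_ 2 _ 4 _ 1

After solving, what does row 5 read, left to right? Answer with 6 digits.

652314

R1C4 = 6: row 1 has {1,3}; col 4 has {2,4,5}; region has {1,3,5} → only 6 remains.
R2C1 = 2: row 2 has {3,4,5}; col 1 has {1,3,4,6}; region has {1,3,4,6} → only 2 remains.
R2C4 = 1: row 2 has {2,3,4,5}; col 4 has {2,4,5,6}; region has {2,3} → only 1 remains.
R2C5 = 6: row 2 has {1,2,3,4,5}; col 5 has {5}; region has {1,2,3} → only 6 remains.
R3C5 = 4: row 3 has {1,2,3,5,6}; col 5 has {5,6}; region has {1,2,3,6} → only 4 remains.
R4C3 = 1: row 4 has {2,3,4,5}; col 3 has {2,3,5}; region has {2,3,4,5,6} → only 1 remains.
R4C6 = 6: row 4 has {1,2,3,4,5}; col 6 has {1,2,3}; region has {1,2,5} → only 6 remains.
R5C2 = 5: row 5 has {2,6}; col 2 has {1,2,3,4,6}; region has {2,4} → only 5 remains.
R5C4 = 3: row 5 has {2,5,6}; col 4 has {1,2,4,5,6}; region has {1,2,5,6} → only 3 remains.
R5C5 = 1: row 5 has {2,3,5,6}; col 5 has {4,5,6}; region has {2,4,5} → only 1 remains.
R5C6 = 4: row 5 has {1,2,3,5,6}; col 6 has {1,2,3,6}; region has {1,2,3,5,6} → only 4 remains.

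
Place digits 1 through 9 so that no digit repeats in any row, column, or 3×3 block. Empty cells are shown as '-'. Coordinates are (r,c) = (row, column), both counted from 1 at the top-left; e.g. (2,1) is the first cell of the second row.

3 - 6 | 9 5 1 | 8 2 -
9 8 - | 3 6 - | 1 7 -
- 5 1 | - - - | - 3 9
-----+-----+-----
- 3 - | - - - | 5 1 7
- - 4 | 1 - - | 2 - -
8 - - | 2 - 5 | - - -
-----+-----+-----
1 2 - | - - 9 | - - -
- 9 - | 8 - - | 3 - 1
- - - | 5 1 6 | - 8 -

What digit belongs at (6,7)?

(1,9) = 4: row 1 has {1,2,3,5,6,8,9}; col 9 has {1,7,9}; box has {1,2,3,7,8,9} → only 4 remains.
(2,3) = 2: row 2 has {1,3,6,7,8,9}; col 3 has {1,4,6}; box has {1,3,5,6,8,9} → only 2 remains.
(2,6) = 4: row 2 has {1,2,3,6,7,8,9}; col 6 has {1,5,6,9}; box has {1,3,5,6,9} → only 4 remains.
(2,9) = 5: row 2 has {1,2,3,4,6,7,8,9}; col 9 has {1,4,7,9}; box has {1,2,3,4,7,8,9} → only 5 remains.
(3,4) = 7: row 3 has {1,3,5,9}; col 4 has {1,2,3,5,8,9}; box has {1,3,4,5,6,9} → only 7 remains.
(3,7) = 6: row 3 has {1,3,5,7,9}; col 7 has {1,2,3,5,8}; box has {1,2,3,4,5,7,8,9} → only 6 remains.
(4,3) = 9: row 4 has {1,3,5,7}; col 3 has {1,2,4,6}; box has {3,4,8} → only 9 remains.
(4,6) = 8: row 4 has {1,3,5,7,9}; col 6 has {1,4,5,6,9}; box has {1,2,5} → only 8 remains.
(6,3) = 7: row 6 has {2,5,8}; col 3 has {1,2,4,6,9}; box has {3,4,8,9} → only 7 remains.
(7,4) = 4: row 7 has {1,2,9}; col 4 has {1,2,3,5,7,8,9}; box has {1,5,6,8,9} → only 4 remains.
(7,7) = 7: row 7 has {1,2,4,9}; col 7 has {1,2,3,5,6,8}; box has {1,3,8} → only 7 remains.
(7,9) = 6: row 7 has {1,2,4,7,9}; col 9 has {1,4,5,7,9}; box has {1,3,7,8} → only 6 remains.
(8,3) = 5: row 8 has {1,3,8,9}; col 3 has {1,2,4,6,7,9}; box has {1,2,9} → only 5 remains.
(8,8) = 4: row 8 has {1,3,5,8,9}; col 8 has {1,2,3,7,8}; box has {1,3,6,7,8} → only 4 remains.
(9,3) = 3: row 9 has {1,5,6,8}; col 3 has {1,2,4,5,6,7,9}; box has {1,2,5,9} → only 3 remains.
(9,7) = 9: row 9 has {1,3,5,6,8}; col 7 has {1,2,3,5,6,7,8}; box has {1,3,4,6,7,8} → only 9 remains.
(9,9) = 2: row 9 has {1,3,5,6,8,9}; col 9 has {1,4,5,6,7,9}; box has {1,3,4,6,7,8,9} → only 2 remains.
(1,2) = 7: row 1 has {1,2,3,4,5,6,8,9}; col 2 has {2,3,5,8,9}; box has {1,2,3,5,6,8,9} → only 7 remains.
(3,1) = 4: row 3 has {1,3,5,6,7,9}; col 1 has {1,3,8,9}; box has {1,2,3,5,6,7,8,9} → only 4 remains.
(3,6) = 2: row 3 has {1,3,4,5,6,7,9}; col 6 has {1,4,5,6,8,9}; box has {1,3,4,5,6,7,9} → only 2 remains.
(4,4) = 6: row 4 has {1,3,5,7,8,9}; col 4 has {1,2,3,4,5,7,8,9}; box has {1,2,5,8} → only 6 remains.
(4,5) = 4: row 4 has {1,3,5,6,7,8,9}; col 5 has {1,5,6}; box has {1,2,5,6,8} → only 4 remains.
(5,2) = 6: row 5 has {1,2,4}; col 2 has {2,3,5,7,8,9}; box has {3,4,7,8,9} → only 6 remains.
(5,8) = 9: row 5 has {1,2,4,6}; col 8 has {1,2,3,4,7,8}; box has {1,2,5,7} → only 9 remains.
(6,2) = 1: row 6 has {2,5,7,8}; col 2 has {2,3,5,6,7,8,9}; box has {3,4,6,7,8,9} → only 1 remains.
(6,7) = 4: row 6 has {1,2,5,7,8}; col 7 has {1,2,3,5,6,7,8,9}; box has {1,2,5,7,9} → only 4 remains.

4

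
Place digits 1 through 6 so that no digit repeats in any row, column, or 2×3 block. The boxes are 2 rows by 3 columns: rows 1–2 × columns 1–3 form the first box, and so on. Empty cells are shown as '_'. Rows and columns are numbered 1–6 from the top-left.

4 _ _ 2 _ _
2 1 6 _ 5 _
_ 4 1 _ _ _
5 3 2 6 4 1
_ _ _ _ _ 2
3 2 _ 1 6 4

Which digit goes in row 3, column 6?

5

row 1, column 2 = 5: row 1 has {2,4}; col 2 has {1,2,3,4}; box has {1,2,4,6} → only 5 remains.
row 1, column 3 = 3: row 1 has {2,4,5}; col 3 has {1,2,6}; box has {1,2,4,5,6} → only 3 remains.
row 1, column 5 = 1: row 1 has {2,3,4,5}; col 5 has {4,5,6}; box has {2,5} → only 1 remains.
row 1, column 6 = 6: row 1 has {1,2,3,4,5}; col 6 has {1,2,4}; box has {1,2,5} → only 6 remains.
row 2, column 6 = 3: row 2 has {1,2,5,6}; col 6 has {1,2,4,6}; box has {1,2,5,6} → only 3 remains.
row 3, column 1 = 6: row 3 has {1,4}; col 1 has {2,3,4,5}; box has {1,2,3,4,5} → only 6 remains.
row 3, column 6 = 5: row 3 has {1,4,6}; col 6 has {1,2,3,4,6}; box has {1,4,6} → only 5 remains.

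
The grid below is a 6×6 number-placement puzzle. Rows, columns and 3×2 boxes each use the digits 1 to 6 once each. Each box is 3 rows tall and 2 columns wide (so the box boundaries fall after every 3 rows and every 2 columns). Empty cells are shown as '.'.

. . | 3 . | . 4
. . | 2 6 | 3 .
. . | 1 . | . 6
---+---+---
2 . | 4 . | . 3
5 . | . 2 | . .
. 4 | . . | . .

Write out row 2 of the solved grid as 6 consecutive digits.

r1c4 = 5 (sole candidate).
r3c4 = 4 (sole candidate).
r4c4 = 1 (sole candidate).
r5c3 = 6 (sole candidate).
r5c6 = 1 (sole candidate).
r6c3 = 5 (sole candidate).
r6c4 = 3 (sole candidate).
r6c6 = 2 (sole candidate).
r2c6 = 5: row 2 has {2,3,6}; col 6 has {1,2,3,4,6}; box has {3,4,6} → only 5 remains.
r3c1 = 3 (sole candidate).
r3c5 = 2 (sole candidate).
r4c2 = 6 (sole candidate).
r4c5 = 5 (sole candidate).
r5c2 = 3 (sole candidate).
r5c5 = 4 (sole candidate).
r6c1 = 1 (sole candidate).
r6c5 = 6 (sole candidate).
r1c1 = 6 (sole candidate).
r1c5 = 1 (sole candidate).
r2c1 = 4: row 2 has {2,3,5,6}; col 1 has {1,2,3,5,6}; box has {3,6} → only 4 remains.
r2c2 = 1: row 2 has {2,3,4,5,6}; col 2 has {3,4,6}; box has {3,4,6} → only 1 remains.

412635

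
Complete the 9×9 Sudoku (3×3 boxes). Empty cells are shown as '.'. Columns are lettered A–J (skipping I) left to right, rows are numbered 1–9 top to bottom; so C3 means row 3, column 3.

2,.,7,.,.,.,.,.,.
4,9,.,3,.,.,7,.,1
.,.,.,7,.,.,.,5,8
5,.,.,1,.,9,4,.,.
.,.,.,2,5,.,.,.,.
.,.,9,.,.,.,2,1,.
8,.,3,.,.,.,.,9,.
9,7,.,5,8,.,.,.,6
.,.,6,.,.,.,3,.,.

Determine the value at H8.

4

C3 = 1: row 3 has {5,7,8}; col 3 has {3,6,7,9}; box has {2,4,7,9} → only 1 remains.
G8 = 1: row 8 has {5,6,7,8,9}; col 7 has {2,3,4,7}; box has {3,6,9} → only 1 remains.
A9 = 1: row 9 has {3,6}; col 1 has {2,4,5,8,9}; box has {3,6,7,8,9} → only 1 remains.
G7 = 5: row 7 has {3,8,9}; col 7 has {1,2,3,4,7}; box has {1,3,6,9} → only 5 remains.
B5 = 1: in row 5, 1 can only go here (every other open cell in that row sees a 1).
J6 = 5: in row 6, 5 can only go here (every other open cell in that row sees a 5).
F8 = 3: in row 8, 3 can only go here (every other open cell in that row sees a 3).
B9 = 5: in row 9, 5 can only go here (every other open cell in that row sees a 5).
H9 = 8: in row 9, 8 can only go here (every other open cell in that row sees an 8).
F1 = 5: in row 1, 5 can only go here (every other open cell in that row sees a 5).
E1 = 1: in row 1, 1 can only go here (every other open cell in that row sees a 1).
C2 = 5: in row 2, 5 can only go here (every other open cell in that row sees a 5).
F2 = 8: in row 2, 8 can only go here (every other open cell in that row sees an 8).
B1 = 8: in row 1, 8 can only go here (every other open cell in that row sees an 8).
C4 = 8: in row 4, 8 can only go here (every other open cell in that row sees an 8).
C5 = 4: row 5 has {1,2,5}; col 3 has {1,3,5,6,7,8,9}; box has {1,5,8,9} → only 4 remains.
C8 = 2: row 8 has {1,3,5,6,7,8,9}; col 3 has {1,3,4,5,6,7,8,9}; box has {1,3,5,6,7,8,9} → only 2 remains.
H8 = 4: row 8 has {1,2,3,5,6,7,8,9}; col 8 has {1,5,8,9}; box has {1,3,5,6,8,9} → only 4 remains.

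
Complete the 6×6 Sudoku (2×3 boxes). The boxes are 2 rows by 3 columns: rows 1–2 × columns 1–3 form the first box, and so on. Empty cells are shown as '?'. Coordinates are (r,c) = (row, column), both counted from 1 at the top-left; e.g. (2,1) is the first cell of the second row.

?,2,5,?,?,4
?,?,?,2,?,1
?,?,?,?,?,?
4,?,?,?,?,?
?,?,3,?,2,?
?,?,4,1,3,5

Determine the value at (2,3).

(1,5) = 6: row 1 has {2,4,5}; col 5 has {2,3}; box has {1,2,4} → only 6 remains.
(2,3) = 6: row 2 has {1,2}; col 3 has {3,4,5}; box has {2,5} → only 6 remains.

6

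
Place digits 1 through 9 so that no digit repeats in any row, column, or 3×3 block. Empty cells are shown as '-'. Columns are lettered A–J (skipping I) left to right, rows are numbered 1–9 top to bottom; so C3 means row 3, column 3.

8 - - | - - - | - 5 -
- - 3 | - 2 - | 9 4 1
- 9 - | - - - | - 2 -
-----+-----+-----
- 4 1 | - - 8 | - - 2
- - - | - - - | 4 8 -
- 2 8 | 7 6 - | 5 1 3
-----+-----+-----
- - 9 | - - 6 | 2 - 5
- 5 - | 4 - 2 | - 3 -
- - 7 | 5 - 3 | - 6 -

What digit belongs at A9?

A6 = 9: row 6 has {1,2,3,5,6,7,8}; col 1 has {8}; box has {1,2,4,8} → only 9 remains.
F6 = 4: row 6 has {1,2,3,5,6,7,8,9}; col 6 has {2,3,6,8}; box has {6,7,8} → only 4 remains.
H7 = 7: row 7 has {2,5,6,9}; col 8 has {1,2,3,4,5,6,8}; box has {2,3,5,6} → only 7 remains.
C8 = 6: row 8 has {2,3,4,5}; col 3 has {1,3,7,8,9}; box has {5,7,9} → only 6 remains.
H4 = 9: row 4 has {1,2,4,8}; col 8 has {1,2,3,4,5,6,7,8}; box has {1,2,3,4,5,8} → only 9 remains.
C5 = 5: row 5 has {4,8}; col 3 has {1,3,6,7,8,9}; box has {1,2,4,8,9} → only 5 remains.
A8 = 1: row 8 has {2,3,4,5,6}; col 1 has {8,9}; box has {5,6,7,9} → only 1 remains.
G8 = 8: row 8 has {1,2,3,4,5,6}; col 7 has {2,4,5,9}; box has {2,3,5,6,7} → only 8 remains.
J8 = 9: row 8 has {1,2,3,4,5,6,8}; col 9 has {1,2,3,5}; box has {2,3,5,6,7,8} → only 9 remains.
B9 = 8: row 9 has {3,5,6,7}; col 2 has {2,4,5,9}; box has {1,5,6,7,9} → only 8 remains.
G9 = 1: row 9 has {3,5,6,7,8}; col 7 has {2,4,5,8,9}; box has {2,3,5,6,7,8,9} → only 1 remains.
J9 = 4: row 9 has {1,3,5,6,7,8}; col 9 has {1,2,3,5,9}; box has {1,2,3,5,6,7,8,9} → only 4 remains.
C3 = 4: row 3 has {2,9}; col 3 has {1,3,5,6,7,8,9}; box has {3,8,9} → only 4 remains.
D4 = 3: row 4 has {1,2,4,8,9}; col 4 has {4,5,7}; box has {4,6,7,8} → only 3 remains.
E4 = 5: row 4 has {1,2,3,4,8,9}; col 5 has {2,6}; box has {3,4,6,7,8} → only 5 remains.
B7 = 3: row 7 has {2,5,6,7,9}; col 2 has {2,4,5,8,9}; box has {1,5,6,7,8,9} → only 3 remains.
E8 = 7: row 8 has {1,2,3,4,5,6,8,9}; col 5 has {2,5,6}; box has {2,3,4,5,6} → only 7 remains.
A9 = 2: row 9 has {1,3,4,5,6,7,8}; col 1 has {1,8,9}; box has {1,3,5,6,7,8,9} → only 2 remains.

2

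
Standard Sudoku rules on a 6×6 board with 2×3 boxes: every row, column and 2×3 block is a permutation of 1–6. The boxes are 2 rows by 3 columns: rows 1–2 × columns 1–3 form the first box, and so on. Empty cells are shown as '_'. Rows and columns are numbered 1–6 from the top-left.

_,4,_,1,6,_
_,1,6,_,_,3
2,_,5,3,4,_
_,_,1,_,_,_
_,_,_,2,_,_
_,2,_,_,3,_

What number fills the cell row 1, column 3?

2

row 2, column 1 = 5: row 2 has {1,3,6}; col 1 has {2}; box has {1,4,6} → only 5 remains.
row 2, column 4 = 4: row 2 has {1,3,5,6}; col 4 has {1,2,3}; box has {1,3,6} → only 4 remains.
row 2, column 5 = 2: row 2 has {1,3,4,5,6}; col 5 has {3,4,6}; box has {1,3,4,6} → only 2 remains.
row 3, column 2 = 6: row 3 has {2,3,4,5}; col 2 has {1,2,4}; box has {1,2,5} → only 6 remains.
row 3, column 6 = 1: row 3 has {2,3,4,5,6}; col 6 has {3}; box has {3,4} → only 1 remains.
row 4, column 2 = 3: row 4 has {1}; col 2 has {1,2,4,6}; box has {1,2,5,6} → only 3 remains.
row 4, column 5 = 5: row 4 has {1,3}; col 5 has {2,3,4,6}; box has {1,3,4} → only 5 remains.
row 5, column 2 = 5: row 5 has {2}; col 2 has {1,2,3,4,6}; box has {2} → only 5 remains.
row 5, column 5 = 1: row 5 has {2,5}; col 5 has {2,3,4,5,6}; box has {2,3} → only 1 remains.
row 6, column 3 = 4: row 6 has {2,3}; col 3 has {1,5,6}; box has {2,5} → only 4 remains.
row 1, column 1 = 3: row 1 has {1,4,6}; col 1 has {2,5}; box has {1,4,5,6} → only 3 remains.
row 1, column 3 = 2: row 1 has {1,3,4,6}; col 3 has {1,4,5,6}; box has {1,3,4,5,6} → only 2 remains.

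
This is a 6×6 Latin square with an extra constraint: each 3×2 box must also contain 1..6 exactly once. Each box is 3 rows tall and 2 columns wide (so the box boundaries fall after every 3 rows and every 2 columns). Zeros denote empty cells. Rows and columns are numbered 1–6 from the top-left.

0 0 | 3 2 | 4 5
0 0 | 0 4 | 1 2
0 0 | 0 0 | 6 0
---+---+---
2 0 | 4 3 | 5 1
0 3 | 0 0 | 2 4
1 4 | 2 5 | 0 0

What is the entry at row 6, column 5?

row 1, column 1 = 6: row 1 has {2,3,4,5}; col 1 has {1,2}; box has {} → only 6 remains.
row 1, column 2 = 1: row 1 has {2,3,4,5,6}; col 2 has {3,4}; box has {6} → only 1 remains.
row 2, column 2 = 5: row 2 has {1,2,4}; col 2 has {1,3,4}; box has {1,6} → only 5 remains.
row 2, column 3 = 6: row 2 has {1,2,4,5}; col 3 has {2,3,4}; box has {2,3,4} → only 6 remains.
row 3, column 2 = 2: row 3 has {6}; col 2 has {1,3,4,5}; box has {1,5,6} → only 2 remains.
row 3, column 4 = 1: row 3 has {2,6}; col 4 has {2,3,4,5}; box has {2,3,4,6} → only 1 remains.
row 3, column 6 = 3: row 3 has {1,2,6}; col 6 has {1,2,4,5}; box has {1,2,4,5,6} → only 3 remains.
row 4, column 2 = 6: row 4 has {1,2,3,4,5}; col 2 has {1,2,3,4,5}; box has {1,2,3,4} → only 6 remains.
row 5, column 1 = 5: row 5 has {2,3,4}; col 1 has {1,2,6}; box has {1,2,3,4,6} → only 5 remains.
row 5, column 3 = 1: row 5 has {2,3,4,5}; col 3 has {2,3,4,6}; box has {2,3,4,5} → only 1 remains.
row 5, column 4 = 6: row 5 has {1,2,3,4,5}; col 4 has {1,2,3,4,5}; box has {1,2,3,4,5} → only 6 remains.
row 6, column 5 = 3: row 6 has {1,2,4,5}; col 5 has {1,2,4,5,6}; box has {1,2,4,5} → only 3 remains.

3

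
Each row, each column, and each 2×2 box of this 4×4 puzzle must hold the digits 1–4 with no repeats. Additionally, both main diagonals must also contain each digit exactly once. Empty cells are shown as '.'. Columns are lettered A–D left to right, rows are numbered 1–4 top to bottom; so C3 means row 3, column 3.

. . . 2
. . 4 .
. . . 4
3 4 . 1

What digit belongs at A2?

A1 = 4: row 1 has {2}; col 1 has {3}; box has {}; main diagonal has {1} → only 4 remains.
D2 = 3: row 2 has {4}; col 4 has {1,2,4}; box has {2,4} → only 3 remains.
B3 = 1: row 3 has {4}; col 2 has {4}; box has {3,4}; anti-diagonal has {2,3,4} → only 1 remains.
C4 = 2: row 4 has {1,3,4}; col 3 has {4}; box has {1,4} → only 2 remains.
B1 = 3: row 1 has {2,4}; col 2 has {1,4}; box has {4} → only 3 remains.
C1 = 1: row 1 has {2,3,4}; col 3 has {2,4}; box has {2,3,4} → only 1 remains.
B2 = 2: row 2 has {3,4}; col 2 has {1,3,4}; box has {3,4}; main diagonal has {1,4} → only 2 remains.
A3 = 2: row 3 has {1,4}; col 1 has {3,4}; box has {1,3,4} → only 2 remains.
C3 = 3: row 3 has {1,2,4}; col 3 has {1,2,4}; box has {1,2,4}; main diagonal has {1,2,4} → only 3 remains.
A2 = 1: row 2 has {2,3,4}; col 1 has {2,3,4}; box has {2,3,4} → only 1 remains.

1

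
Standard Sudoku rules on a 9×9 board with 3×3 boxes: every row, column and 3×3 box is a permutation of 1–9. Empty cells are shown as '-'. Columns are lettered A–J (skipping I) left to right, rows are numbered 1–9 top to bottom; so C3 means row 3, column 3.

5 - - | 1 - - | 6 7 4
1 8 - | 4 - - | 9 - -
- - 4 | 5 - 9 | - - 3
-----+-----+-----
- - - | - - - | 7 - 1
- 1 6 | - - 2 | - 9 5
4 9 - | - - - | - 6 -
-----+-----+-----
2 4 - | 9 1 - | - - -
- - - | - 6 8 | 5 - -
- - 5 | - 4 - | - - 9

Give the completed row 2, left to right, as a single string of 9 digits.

183476952

F1 = 3 (sole candidate).
J2 = 2: row 2 has {1,4,8,9}; col 9 has {1,3,4,5,9}; box has {3,4,6,7,9} → only 2 remains.
J6 = 8 (sole candidate).
J8 = 7 (sole candidate).
F9 = 7 (sole candidate).
B1 = 2 (sole candidate).
C1 = 9 (sole candidate).
E1 = 8 (sole candidate).
E2 = 7: row 2 has {1,2,4,8,9}; col 5 has {1,4,6,8}; box has {1,3,4,5,8,9} → only 7 remains.
F2 = 6: row 2 has {1,2,4,7,8,9}; col 6 has {2,3,7,8,9}; box has {1,3,4,5,7,8,9} → only 6 remains.
H2 = 5: row 2 has {1,2,4,6,7,8,9}; col 8 has {6,7,9}; box has {2,3,4,6,7,9} → only 5 remains.
E3 = 2 (sole candidate).
E5 = 3 (sole candidate).
G5 = 4 (sole candidate).
D6 = 7 (sole candidate).
E6 = 5 (sole candidate).
F6 = 1 (sole candidate).
F7 = 5 (sole candidate).
J7 = 6 (sole candidate).
B8 = 3 (sole candidate).
C8 = 1 (sole candidate).
D8 = 2 (sole candidate).
H8 = 4 (sole candidate).
B9 = 6 (sole candidate).
D9 = 3 (sole candidate).
C2 = 3: row 2 has {1,2,4,5,6,7,8,9}; col 3 has {1,4,5,6,9}; box has {1,2,4,5,8,9} → only 3 remains.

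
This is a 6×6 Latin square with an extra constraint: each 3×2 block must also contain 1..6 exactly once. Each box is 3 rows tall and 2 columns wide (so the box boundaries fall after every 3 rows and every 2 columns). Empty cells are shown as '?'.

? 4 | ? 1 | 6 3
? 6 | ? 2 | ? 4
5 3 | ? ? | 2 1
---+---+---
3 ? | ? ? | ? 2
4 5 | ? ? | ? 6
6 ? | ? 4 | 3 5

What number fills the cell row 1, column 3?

row 1, column 1 = 2 (sole candidate).
row 1, column 3 = 5: row 1 has {1,2,3,4,6}; col 3 has {}; box has {1,2} → only 5 remains.

5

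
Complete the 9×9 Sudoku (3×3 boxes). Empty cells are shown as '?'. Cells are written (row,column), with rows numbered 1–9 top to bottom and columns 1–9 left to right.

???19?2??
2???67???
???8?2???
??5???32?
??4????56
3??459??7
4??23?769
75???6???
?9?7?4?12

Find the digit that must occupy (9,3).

3

(3,5) = 4 (sole candidate).
(4,4) = 6 (sole candidate).
(5,4) = 3 (sole candidate).
(6,8) = 8 (sole candidate).
(8,4) = 9 (sole candidate).
(9,5) = 8 (sole candidate).
(9,7) = 5 (sole candidate).
(2,4) = 5 (sole candidate).
(6,7) = 1 (sole candidate).
(8,5) = 1 (sole candidate).
(9,1) = 6 (sole candidate).
(9,3) = 3: row 9 has {1,2,4,5,6,7,8,9}; col 3 has {4,5}; box has {4,5,6,7,9} → only 3 remains.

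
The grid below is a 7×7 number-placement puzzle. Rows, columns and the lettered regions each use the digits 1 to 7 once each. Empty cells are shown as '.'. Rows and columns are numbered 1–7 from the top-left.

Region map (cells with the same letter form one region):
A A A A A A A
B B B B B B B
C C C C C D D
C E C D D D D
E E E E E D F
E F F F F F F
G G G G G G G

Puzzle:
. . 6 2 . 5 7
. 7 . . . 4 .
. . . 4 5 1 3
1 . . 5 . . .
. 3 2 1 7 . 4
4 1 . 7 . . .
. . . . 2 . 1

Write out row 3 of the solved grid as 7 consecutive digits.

6274513

R1C1 = 3 (sole candidate).
R1C2 = 4 (sole candidate).
R1C5 = 1 (sole candidate).
R3C3 = 7: row 3 has {1,3,4,5}; col 3 has {2,6}; region has {1,4,5} → only 7 remains.
R4C2 = 6 (sole candidate).
R4C3 = 3 (sole candidate).
R4C5 = 4 (sole candidate).
R4C7 = 2 (sole candidate).
R5C1 = 5 (sole candidate).
R5C6 = 6 (sole candidate).
R6C3 = 5 (sole candidate).
R6C7 = 6 (sole candidate).
R7C2 = 5 (sole candidate).
R7C3 = 4 (sole candidate).
R2C3 = 1 (sole candidate).
R2C7 = 5 (sole candidate).
R3C2 = 2: row 3 has {1,3,4,5,7}; col 2 has {1,3,4,5,6,7}; region has {1,3,4,5,7} → only 2 remains.
R4C6 = 7 (sole candidate).
R6C5 = 3 (sole candidate).
R6C6 = 2 (sole candidate).
R7C6 = 3 (sole candidate).
R2C5 = 6 (sole candidate).
R3C1 = 6: row 3 has {1,2,3,4,5,7}; col 1 has {1,3,4,5}; region has {1,2,3,4,5,7} → only 6 remains.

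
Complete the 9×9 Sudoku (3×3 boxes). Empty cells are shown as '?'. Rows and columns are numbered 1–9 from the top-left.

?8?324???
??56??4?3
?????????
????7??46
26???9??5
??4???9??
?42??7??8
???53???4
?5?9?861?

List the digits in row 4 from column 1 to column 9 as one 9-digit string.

row 2, column 6 = 1 (sole candidate).
row 3, column 6 = 5 (sole candidate).
row 7, column 4 = 1 (sole candidate).
row 7, column 5 = 6 (sole candidate).
row 8, column 6 = 2 (sole candidate).
row 8, column 7 = 7 (sole candidate).
row 8, column 8 = 9 (sole candidate).
row 9, column 5 = 4 (sole candidate).
row 9, column 9 = 2 (sole candidate).
row 4, column 6 = 3: row 4 has {4,6,7}; col 6 has {1,2,4,5,7,8,9}; box has {7,9} → only 3 remains.
row 6, column 6 = 6 (sole candidate).
row 8, column 2 = 1 (sole candidate).
row 4, column 2 = 9: row 4 has {3,4,6,7}; col 2 has {1,4,5,6,8}; box has {2,4,6} → only 9 remains.
row 3, column 1 = 4 (hidden single in row 3).
row 4, column 1 = 5: in row 4, 5 can only go here (every other open cell in that row sees a 5).
row 5, column 4 = 4 (hidden single in row 5).
row 6, column 5 = 5 (hidden single in row 6).
row 7, column 1 = 9 (hidden single in row 7).
row 2, column 1 = 7 (sole candidate).
row 2, column 2 = 2 (sole candidate).
row 2, column 8 = 8 (sole candidate).
row 3, column 2 = 3 (sole candidate).
row 6, column 2 = 7 (sole candidate).
row 6, column 9 = 1 (sole candidate).
row 9, column 1 = 3 (sole candidate).
row 9, column 3 = 7 (sole candidate).
row 2, column 5 = 9 (sole candidate).
row 3, column 5 = 8 (sole candidate).
row 5, column 5 = 1 (sole candidate).
row 6, column 1 = 8 (sole candidate).
row 6, column 4 = 2 (sole candidate).
row 6, column 8 = 3 (sole candidate).
row 7, column 8 = 5 (sole candidate).
row 8, column 1 = 6 (sole candidate).
row 8, column 3 = 8 (sole candidate).
row 1, column 1 = 1 (sole candidate).
row 1, column 7 = 5 (sole candidate).
row 3, column 4 = 7 (sole candidate).
row 3, column 9 = 9 (sole candidate).
row 4, column 3 = 1: row 4 has {3,4,5,6,7,9}; col 3 has {2,4,5,7,8}; box has {2,4,5,6,7,8,9} → only 1 remains.
row 4, column 4 = 8: row 4 has {1,3,4,5,6,7,9}; col 4 has {1,2,3,4,5,6,7,9}; box has {1,2,3,4,5,6,7,9} → only 8 remains.
row 4, column 7 = 2: row 4 has {1,3,4,5,6,7,8,9}; col 7 has {4,5,6,7,9}; box has {1,3,4,5,6,9} → only 2 remains.

591873246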